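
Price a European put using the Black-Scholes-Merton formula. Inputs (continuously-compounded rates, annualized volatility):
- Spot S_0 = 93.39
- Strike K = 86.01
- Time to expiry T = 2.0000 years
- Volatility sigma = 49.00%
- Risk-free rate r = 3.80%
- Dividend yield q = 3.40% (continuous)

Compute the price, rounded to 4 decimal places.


d1 = (ln(S/K) + (r - q + 0.5*sigma^2) * T) / (sigma * sqrt(T)) = 0.47682188
d2 = d1 - sigma * sqrt(T) = -0.21614277
exp(-rT) = 0.92681621; exp(-qT) = 0.93426047
P = K * exp(-rT) * N(-d2) - S_0 * exp(-qT) * N(-d1)
N(-d1) = 0.31674448; N(-d2) = 0.58556177
P = 86.0100 * 0.92681621 * 0.58556177 - 93.3900 * 0.93426047 * 0.31674448 = 19.0422

Answer: Price = 19.0422


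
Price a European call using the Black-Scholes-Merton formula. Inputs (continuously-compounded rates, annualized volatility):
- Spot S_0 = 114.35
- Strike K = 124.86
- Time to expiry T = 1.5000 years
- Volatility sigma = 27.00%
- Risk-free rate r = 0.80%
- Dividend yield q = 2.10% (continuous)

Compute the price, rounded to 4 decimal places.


d1 = (ln(S/K) + (r - q + 0.5*sigma^2) * T) / (sigma * sqrt(T)) = -0.15953191
d2 = d1 - sigma * sqrt(T) = -0.49021302
exp(-rT) = 0.98807171; exp(-qT) = 0.96899096
C = S_0 * exp(-qT) * N(d1) - K * exp(-rT) * N(d2)
N(d1) = 0.43662491; N(d2) = 0.31199158
C = 114.3500 * 0.96899096 * 0.43662491 - 124.8600 * 0.98807171 * 0.31199158 = 9.8892

Answer: Price = 9.8892


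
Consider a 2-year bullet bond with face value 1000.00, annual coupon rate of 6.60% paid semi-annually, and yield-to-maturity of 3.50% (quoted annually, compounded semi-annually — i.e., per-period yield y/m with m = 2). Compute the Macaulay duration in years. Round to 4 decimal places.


Coupon per period c = face * coupon_rate / m = 33.000000
Periods per year m = 2; per-period yield y/m = 0.017500
Number of cashflows N = 4
Cashflows (t years, CF_t, discount factor 1/(1+y/m)^(m*t), PV):
  t = 0.5000: CF_t = 33.000000, DF = 0.982801, PV = 32.432432
  t = 1.0000: CF_t = 33.000000, DF = 0.965898, PV = 31.874626
  t = 1.5000: CF_t = 33.000000, DF = 0.949285, PV = 31.326414
  t = 2.0000: CF_t = 1033.000000, DF = 0.932959, PV = 963.746136
Price P = sum_t PV_t = 1059.379609
Macaulay numerator sum_t t * PV_t:
  t * PV_t at t = 0.5000: 16.216216
  t * PV_t at t = 1.0000: 31.874626
  t * PV_t at t = 1.5000: 46.989621
  t * PV_t at t = 2.0000: 1927.492272
Macaulay duration D = (sum_t t * PV_t) / P = 2022.572736 / 1059.379609 = 1.909205

Answer: Macaulay duration = 1.9092 years


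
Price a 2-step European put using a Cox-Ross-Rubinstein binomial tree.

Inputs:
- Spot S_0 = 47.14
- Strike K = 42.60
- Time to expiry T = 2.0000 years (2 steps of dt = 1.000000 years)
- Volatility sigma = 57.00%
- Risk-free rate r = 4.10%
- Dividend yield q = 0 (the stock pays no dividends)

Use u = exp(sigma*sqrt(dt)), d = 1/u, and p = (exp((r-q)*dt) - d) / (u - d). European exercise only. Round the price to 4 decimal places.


dt = T/N = 1.000000
u = exp(sigma*sqrt(dt)) = 1.768267; d = 1/u = 0.565525
p = (exp((r-q)*dt) - d) / (u - d) = 0.396034
Discount per step: exp(-r*dt) = 0.959829
Stock lattice S(k, i) with i counting down-moves:
  k=0: S(0,0) = 47.1400
  k=1: S(1,0) = 83.3561; S(1,1) = 26.6589
  k=2: S(2,0) = 147.3959; S(2,1) = 47.1400; S(2,2) = 15.0763
Terminal payoffs V(N, i) = max(K - S_T, 0):
  V(2,0) = 0.000000; V(2,1) = 0.000000; V(2,2) = 27.523731
Backward induction: V(k, i) = exp(-r*dt) * [p * V(k+1, i) + (1-p) * V(k+1, i+1)].
  V(1,0) = exp(-r*dt) * [p*0.000000 + (1-p)*0.000000] = 0.000000
  V(1,1) = exp(-r*dt) * [p*0.000000 + (1-p)*27.523731] = 15.955619
  V(0,0) = exp(-r*dt) * [p*0.000000 + (1-p)*15.955619] = 9.249538

Answer: Price = V(0,0) = 9.2495


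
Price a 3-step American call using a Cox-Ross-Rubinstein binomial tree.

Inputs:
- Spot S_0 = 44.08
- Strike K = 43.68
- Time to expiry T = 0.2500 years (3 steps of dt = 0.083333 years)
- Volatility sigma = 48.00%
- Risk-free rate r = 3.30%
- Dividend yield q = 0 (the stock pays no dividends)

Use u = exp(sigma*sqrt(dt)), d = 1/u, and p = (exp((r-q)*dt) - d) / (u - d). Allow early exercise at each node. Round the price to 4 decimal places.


Answer: Price = V(0,0) = 4.9141

Derivation:
dt = T/N = 0.083333
u = exp(sigma*sqrt(dt)) = 1.148623; d = 1/u = 0.870607
p = (exp((r-q)*dt) - d) / (u - d) = 0.475319
Discount per step: exp(-r*dt) = 0.997254
Stock lattice S(k, i) with i counting down-moves:
  k=0: S(0,0) = 44.0800
  k=1: S(1,0) = 50.6313; S(1,1) = 38.3764
  k=2: S(2,0) = 58.1563; S(2,1) = 44.0800; S(2,2) = 33.4108
  k=3: S(3,0) = 66.7997; S(3,1) = 50.6313; S(3,2) = 38.3764; S(3,3) = 29.0877
Terminal payoffs V(N, i) = max(S_T - K, 0):
  V(3,0) = 23.119685; V(3,1) = 6.951314; V(3,2) = 0.000000; V(3,3) = 0.000000
Backward induction: V(k, i) = exp(-r*dt) * [p * V(k+1, i) + (1-p) * V(k+1, i+1)]; then take max(V_cont, immediate exercise) for American.
  V(2,0) = exp(-r*dt) * [p*23.119685 + (1-p)*6.951314] = 14.596260; exercise = 14.476305; V(2,0) = max -> 14.596260
  V(2,1) = exp(-r*dt) * [p*6.951314 + (1-p)*0.000000] = 3.295021; exercise = 0.400000; V(2,1) = max -> 3.295021
  V(2,2) = exp(-r*dt) * [p*0.000000 + (1-p)*0.000000] = 0.000000; exercise = 0.000000; V(2,2) = max -> 0.000000
  V(1,0) = exp(-r*dt) * [p*14.596260 + (1-p)*3.295021] = 8.642919; exercise = 6.951314; V(1,0) = max -> 8.642919
  V(1,1) = exp(-r*dt) * [p*3.295021 + (1-p)*0.000000] = 1.561886; exercise = 0.000000; V(1,1) = max -> 1.561886
  V(0,0) = exp(-r*dt) * [p*8.642919 + (1-p)*1.561886] = 4.914106; exercise = 0.400000; V(0,0) = max -> 4.914106


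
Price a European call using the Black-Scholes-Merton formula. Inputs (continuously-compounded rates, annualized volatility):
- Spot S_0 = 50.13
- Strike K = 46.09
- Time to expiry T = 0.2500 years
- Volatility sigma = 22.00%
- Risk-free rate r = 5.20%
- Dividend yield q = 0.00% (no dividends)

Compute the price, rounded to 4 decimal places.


Answer: Price = 5.1800

Derivation:
d1 = (ln(S/K) + (r - q + 0.5*sigma^2) * T) / (sigma * sqrt(T)) = 0.93703295
d2 = d1 - sigma * sqrt(T) = 0.82703295
exp(-rT) = 0.98708414; exp(-qT) = 1.00000000
C = S_0 * exp(-qT) * N(d1) - K * exp(-rT) * N(d2)
N(d1) = 0.82562920; N(d2) = 0.79589081
C = 50.1300 * 1.00000000 * 0.82562920 - 46.0900 * 0.98708414 * 0.79589081 = 5.1800


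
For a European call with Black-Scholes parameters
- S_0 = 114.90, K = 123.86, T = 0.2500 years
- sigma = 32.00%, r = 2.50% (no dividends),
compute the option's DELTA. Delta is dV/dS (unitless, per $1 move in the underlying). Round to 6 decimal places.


d1 = -0.3502481916; d2 = -0.5102481916
phi(d1) = 0.3752077408; exp(-qT) = 1.0000000000; exp(-rT) = 0.9937694906
N(d1) = 0.3630762214
Delta = exp(-qT) * N(d1) = 1.0000000000 * 0.3630762214 = 0.363076

Answer: Delta = 0.363076


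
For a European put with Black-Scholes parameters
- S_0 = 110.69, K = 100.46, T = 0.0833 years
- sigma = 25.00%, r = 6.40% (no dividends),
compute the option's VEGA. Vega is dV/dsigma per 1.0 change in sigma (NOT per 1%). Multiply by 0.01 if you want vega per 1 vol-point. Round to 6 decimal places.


d1 = 1.4539413124; d2 = 1.3817869639
phi(d1) = 0.1386349301; exp(-qT) = 1.0000000000; exp(-rT) = 0.9946829856
Vega = S * exp(-qT) * phi(d1) * sqrt(T) = 110.6900 * 1.0000000000 * 0.1386349301 * 0.2886173938 = 4.428978

Answer: Vega = 4.428978


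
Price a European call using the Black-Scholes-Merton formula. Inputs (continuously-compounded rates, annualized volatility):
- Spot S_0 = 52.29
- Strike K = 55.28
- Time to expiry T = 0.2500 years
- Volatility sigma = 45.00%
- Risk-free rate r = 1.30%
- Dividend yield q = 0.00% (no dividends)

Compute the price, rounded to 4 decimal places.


d1 = (ln(S/K) + (r - q + 0.5*sigma^2) * T) / (sigma * sqrt(T)) = -0.12019347
d2 = d1 - sigma * sqrt(T) = -0.34519347
exp(-rT) = 0.99675528; exp(-qT) = 1.00000000
C = S_0 * exp(-qT) * N(d1) - K * exp(-rT) * N(d2)
N(d1) = 0.45216494; N(d2) = 0.36497446
C = 52.2900 * 1.00000000 * 0.45216494 - 55.2800 * 0.99675528 * 0.36497446 = 3.5334

Answer: Price = 3.5334


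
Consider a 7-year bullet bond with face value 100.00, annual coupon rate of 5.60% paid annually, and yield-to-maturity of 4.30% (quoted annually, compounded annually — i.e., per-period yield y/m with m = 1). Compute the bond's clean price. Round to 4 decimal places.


Coupon per period c = face * coupon_rate / m = 5.600000
Periods per year m = 1; per-period yield y/m = 0.043000
Number of cashflows N = 7
Cashflows (t years, CF_t, discount factor 1/(1+y/m)^(m*t), PV):
  t = 1.0000: CF_t = 5.600000, DF = 0.958773, PV = 5.369128
  t = 2.0000: CF_t = 5.600000, DF = 0.919245, PV = 5.147773
  t = 3.0000: CF_t = 5.600000, DF = 0.881347, PV = 4.935545
  t = 4.0000: CF_t = 5.600000, DF = 0.845012, PV = 4.732066
  t = 5.0000: CF_t = 5.600000, DF = 0.810174, PV = 4.536976
  t = 6.0000: CF_t = 5.600000, DF = 0.776773, PV = 4.349929
  t = 7.0000: CF_t = 105.600000, DF = 0.744749, PV = 78.645479
Price P = sum_t PV_t = 107.716895

Answer: Price = 107.7169


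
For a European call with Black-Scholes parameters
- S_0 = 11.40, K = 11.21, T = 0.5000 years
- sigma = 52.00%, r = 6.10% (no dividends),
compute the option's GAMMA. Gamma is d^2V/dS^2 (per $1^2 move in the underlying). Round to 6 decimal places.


d1 = 0.3125061637; d2 = -0.0551893625
phi(d1) = 0.3799298744; exp(-qT) = 1.0000000000; exp(-rT) = 0.9699604321
Gamma = exp(-qT) * phi(d1) / (S * sigma * sqrt(T)) = 1.0000000000 * 0.3799298744 / (11.4000 * 0.5200 * 0.7071067812) = 0.090638

Answer: Gamma = 0.090638


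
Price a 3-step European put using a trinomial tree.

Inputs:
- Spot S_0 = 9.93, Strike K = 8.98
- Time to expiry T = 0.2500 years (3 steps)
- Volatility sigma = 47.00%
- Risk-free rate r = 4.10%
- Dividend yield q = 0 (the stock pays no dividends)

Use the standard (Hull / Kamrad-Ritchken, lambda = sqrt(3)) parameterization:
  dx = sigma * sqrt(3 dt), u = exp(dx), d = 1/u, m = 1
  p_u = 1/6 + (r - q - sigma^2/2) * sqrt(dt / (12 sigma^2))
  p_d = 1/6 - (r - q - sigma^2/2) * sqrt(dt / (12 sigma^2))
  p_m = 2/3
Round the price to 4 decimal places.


dt = T/N = 0.083333; dx = sigma*sqrt(3*dt) = 0.235000
u = exp(dx) = 1.264909; d = 1/u = 0.790571
p_u = 0.154353, p_m = 0.666667, p_d = 0.178980
Discount per step: exp(-r*dt) = 0.996589
Stock lattice S(k, j) with j the centered position index:
  k=0: S(0,+0) = 9.9300
  k=1: S(1,-1) = 7.8504; S(1,+0) = 9.9300; S(1,+1) = 12.5605
  k=2: S(2,-2) = 6.2063; S(2,-1) = 7.8504; S(2,+0) = 9.9300; S(2,+1) = 12.5605; S(2,+2) = 15.8879
  k=3: S(3,-3) = 4.9065; S(3,-2) = 6.2063; S(3,-1) = 7.8504; S(3,+0) = 9.9300; S(3,+1) = 12.5605; S(3,+2) = 15.8879; S(3,+3) = 20.0968
Terminal payoffs V(N, j) = max(K - S_T, 0):
  V(3,-3) = 4.073502; V(3,-2) = 2.773727; V(3,-1) = 1.129631; V(3,+0) = 0.000000; V(3,+1) = 0.000000; V(3,+2) = 0.000000; V(3,+3) = 0.000000
Backward induction: V(k, j) = exp(-r*dt) * [p_u * V(k+1, j+1) + p_m * V(k+1, j) + p_d * V(k+1, j-1)]
  V(2,-2) = exp(-r*dt) * [p_u*1.129631 + p_m*2.773727 + p_d*4.073502] = 2.743202
  V(2,-1) = exp(-r*dt) * [p_u*0.000000 + p_m*1.129631 + p_d*2.773727] = 1.245269
  V(2,+0) = exp(-r*dt) * [p_u*0.000000 + p_m*0.000000 + p_d*1.129631] = 0.201492
  V(2,+1) = exp(-r*dt) * [p_u*0.000000 + p_m*0.000000 + p_d*0.000000] = 0.000000
  V(2,+2) = exp(-r*dt) * [p_u*0.000000 + p_m*0.000000 + p_d*0.000000] = 0.000000
  V(1,-1) = exp(-r*dt) * [p_u*0.201492 + p_m*1.245269 + p_d*2.743202] = 1.347647
  V(1,+0) = exp(-r*dt) * [p_u*0.000000 + p_m*0.201492 + p_d*1.245269] = 0.355989
  V(1,+1) = exp(-r*dt) * [p_u*0.000000 + p_m*0.000000 + p_d*0.201492] = 0.035940
  V(0,+0) = exp(-r*dt) * [p_u*0.035940 + p_m*0.355989 + p_d*1.347647] = 0.482425

Answer: Price = V(0,0) = 0.4824


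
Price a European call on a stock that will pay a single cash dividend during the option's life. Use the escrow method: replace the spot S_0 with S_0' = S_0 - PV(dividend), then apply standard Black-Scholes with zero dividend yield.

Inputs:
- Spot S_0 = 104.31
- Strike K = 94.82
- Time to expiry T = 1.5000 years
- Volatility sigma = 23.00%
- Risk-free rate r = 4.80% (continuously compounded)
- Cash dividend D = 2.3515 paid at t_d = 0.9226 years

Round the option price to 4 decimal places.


PV(D) = D * exp(-r * t_d) = 2.3515 * 0.95668146 = 2.24963644
S_0' = S_0 - PV(D) = 104.3100 - 2.24963644 = 102.06036356
d1 = (ln(S_0'/K) + (r + sigma^2/2)*T) / (sigma*sqrt(T)) = 0.65766698
d2 = d1 - sigma*sqrt(T) = 0.37597566
exp(-rT) = 0.93053090
N(d1) = 0.74462393; N(d2) = 0.64653250
C = S_0' * N(d1) - K * exp(-rT) * N(d2) = 102.06036356 * 0.74462393 - 94.8200 * 0.93053090 * 0.64653250 = 18.9511

Answer: Price = 18.9511


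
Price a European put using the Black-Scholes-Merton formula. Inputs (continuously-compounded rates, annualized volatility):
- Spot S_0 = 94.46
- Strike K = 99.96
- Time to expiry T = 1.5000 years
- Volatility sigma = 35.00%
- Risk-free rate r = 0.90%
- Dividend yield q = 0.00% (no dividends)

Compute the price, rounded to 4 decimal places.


d1 = (ln(S/K) + (r - q + 0.5*sigma^2) * T) / (sigma * sqrt(T)) = 0.11379946
d2 = d1 - sigma * sqrt(T) = -0.31486124
exp(-rT) = 0.98659072; exp(-qT) = 1.00000000
P = K * exp(-rT) * N(-d2) - S_0 * exp(-qT) * N(-d1)
N(-d1) = 0.45469838; N(-d2) = 0.62356649
P = 99.9600 * 0.98659072 * 0.62356649 - 94.4600 * 1.00000000 * 0.45469838 = 18.5451

Answer: Price = 18.5451


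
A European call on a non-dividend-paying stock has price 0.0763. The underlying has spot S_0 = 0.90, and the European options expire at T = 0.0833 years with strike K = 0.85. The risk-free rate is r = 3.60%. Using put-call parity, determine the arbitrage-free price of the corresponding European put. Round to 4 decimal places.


Answer: Put price = 0.0238

Derivation:
Put-call parity: C - P = S_0 * exp(-qT) - K * exp(-rT).
S_0 * exp(-qT) = 0.9000 * 1.00000000 = 0.90000000
K * exp(-rT) = 0.8500 * 0.99700569 = 0.84745484
P = C - S*exp(-qT) + K*exp(-rT)
P = 0.0763 - 0.90000000 + 0.84745484 = 0.0238


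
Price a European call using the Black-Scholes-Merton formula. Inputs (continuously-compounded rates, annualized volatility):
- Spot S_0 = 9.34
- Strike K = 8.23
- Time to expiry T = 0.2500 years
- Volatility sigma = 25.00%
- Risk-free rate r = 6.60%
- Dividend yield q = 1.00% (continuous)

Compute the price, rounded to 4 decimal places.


Answer: Price = 1.2923

Derivation:
d1 = (ln(S/K) + (r - q + 0.5*sigma^2) * T) / (sigma * sqrt(T)) = 1.18666190
d2 = d1 - sigma * sqrt(T) = 1.06166190
exp(-rT) = 0.98363538; exp(-qT) = 0.99750312
C = S_0 * exp(-qT) * N(d1) - K * exp(-rT) * N(d2)
N(d1) = 0.88231950; N(d2) = 0.85580540
C = 9.3400 * 0.99750312 * 0.88231950 - 8.2300 * 0.98363538 * 0.85580540 = 1.2923


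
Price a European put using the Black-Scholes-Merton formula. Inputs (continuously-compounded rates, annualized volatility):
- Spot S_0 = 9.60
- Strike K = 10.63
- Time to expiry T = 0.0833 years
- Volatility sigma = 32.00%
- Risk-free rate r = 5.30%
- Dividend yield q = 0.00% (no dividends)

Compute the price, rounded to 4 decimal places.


Answer: Price = 1.0528

Derivation:
d1 = (ln(S/K) + (r - q + 0.5*sigma^2) * T) / (sigma * sqrt(T)) = -1.00952459
d2 = d1 - sigma * sqrt(T) = -1.10188216
exp(-rT) = 0.99559483; exp(-qT) = 1.00000000
P = K * exp(-rT) * N(-d2) - S_0 * exp(-qT) * N(-d1)
N(-d1) = 0.84363844; N(-d2) = 0.86474355
P = 10.6300 * 0.99559483 * 0.86474355 - 9.6000 * 1.00000000 * 0.84363844 = 1.0528


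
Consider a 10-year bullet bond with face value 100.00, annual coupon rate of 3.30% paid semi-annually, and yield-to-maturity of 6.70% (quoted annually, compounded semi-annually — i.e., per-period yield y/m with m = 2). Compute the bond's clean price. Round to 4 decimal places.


Answer: Price = 75.5077

Derivation:
Coupon per period c = face * coupon_rate / m = 1.650000
Periods per year m = 2; per-period yield y/m = 0.033500
Number of cashflows N = 20
Cashflows (t years, CF_t, discount factor 1/(1+y/m)^(m*t), PV):
  t = 0.5000: CF_t = 1.650000, DF = 0.967586, PV = 1.596517
  t = 1.0000: CF_t = 1.650000, DF = 0.936222, PV = 1.544767
  t = 1.5000: CF_t = 1.650000, DF = 0.905876, PV = 1.494695
  t = 2.0000: CF_t = 1.650000, DF = 0.876512, PV = 1.446245
  t = 2.5000: CF_t = 1.650000, DF = 0.848101, PV = 1.399367
  t = 3.0000: CF_t = 1.650000, DF = 0.820611, PV = 1.354007
  t = 3.5000: CF_t = 1.650000, DF = 0.794011, PV = 1.310118
  t = 4.0000: CF_t = 1.650000, DF = 0.768274, PV = 1.267652
  t = 4.5000: CF_t = 1.650000, DF = 0.743371, PV = 1.226562
  t = 5.0000: CF_t = 1.650000, DF = 0.719275, PV = 1.186804
  t = 5.5000: CF_t = 1.650000, DF = 0.695961, PV = 1.148335
  t = 6.0000: CF_t = 1.650000, DF = 0.673402, PV = 1.111113
  t = 6.5000: CF_t = 1.650000, DF = 0.651574, PV = 1.075097
  t = 7.0000: CF_t = 1.650000, DF = 0.630454, PV = 1.040249
  t = 7.5000: CF_t = 1.650000, DF = 0.610018, PV = 1.006530
  t = 8.0000: CF_t = 1.650000, DF = 0.590245, PV = 0.973904
  t = 8.5000: CF_t = 1.650000, DF = 0.571113, PV = 0.942336
  t = 9.0000: CF_t = 1.650000, DF = 0.552601, PV = 0.911791
  t = 9.5000: CF_t = 1.650000, DF = 0.534689, PV = 0.882236
  t = 10.0000: CF_t = 101.650000, DF = 0.517357, PV = 52.589345
Price P = sum_t PV_t = 75.507672


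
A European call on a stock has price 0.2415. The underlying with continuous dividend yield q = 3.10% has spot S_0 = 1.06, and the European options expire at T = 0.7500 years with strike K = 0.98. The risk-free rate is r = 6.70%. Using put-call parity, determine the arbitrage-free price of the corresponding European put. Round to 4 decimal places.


Answer: Put price = 0.1378

Derivation:
Put-call parity: C - P = S_0 * exp(-qT) - K * exp(-rT).
S_0 * exp(-qT) = 1.0600 * 0.97701820 = 1.03563929
K * exp(-rT) = 0.9800 * 0.95099165 = 0.93197181
P = C - S*exp(-qT) + K*exp(-rT)
P = 0.2415 - 1.03563929 + 0.93197181 = 0.1378


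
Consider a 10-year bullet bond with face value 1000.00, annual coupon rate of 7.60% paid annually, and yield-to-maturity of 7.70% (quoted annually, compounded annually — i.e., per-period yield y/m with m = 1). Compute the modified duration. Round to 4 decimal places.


Coupon per period c = face * coupon_rate / m = 76.000000
Periods per year m = 1; per-period yield y/m = 0.077000
Number of cashflows N = 10
Cashflows (t years, CF_t, discount factor 1/(1+y/m)^(m*t), PV):
  t = 1.0000: CF_t = 76.000000, DF = 0.928505, PV = 70.566388
  t = 2.0000: CF_t = 76.000000, DF = 0.862122, PV = 65.521252
  t = 3.0000: CF_t = 76.000000, DF = 0.800484, PV = 60.836817
  t = 4.0000: CF_t = 76.000000, DF = 0.743254, PV = 56.487295
  t = 5.0000: CF_t = 76.000000, DF = 0.690115, PV = 52.448742
  t = 6.0000: CF_t = 76.000000, DF = 0.640775, PV = 48.698925
  t = 7.0000: CF_t = 76.000000, DF = 0.594963, PV = 45.217200
  t = 8.0000: CF_t = 76.000000, DF = 0.552426, PV = 41.984401
  t = 9.0000: CF_t = 76.000000, DF = 0.512931, PV = 38.982731
  t = 10.0000: CF_t = 1076.000000, DF = 0.476259, PV = 512.454414
Price P = sum_t PV_t = 993.198166
First compute Macaulay numerator sum_t t * PV_t:
  t * PV_t at t = 1.0000: 70.566388
  t * PV_t at t = 2.0000: 131.042503
  t * PV_t at t = 3.0000: 182.510451
  t * PV_t at t = 4.0000: 225.949180
  t * PV_t at t = 5.0000: 262.243710
  t * PV_t at t = 6.0000: 292.193549
  t * PV_t at t = 7.0000: 316.520402
  t * PV_t at t = 8.0000: 335.875211
  t * PV_t at t = 9.0000: 350.844580
  t * PV_t at t = 10.0000: 5124.544141
Macaulay duration D = 7292.290116 / 993.198166 = 7.342231
Modified duration = D / (1 + y/m) = 7.342231 / (1 + 0.077000) = 6.817299

Answer: Modified duration = 6.8173


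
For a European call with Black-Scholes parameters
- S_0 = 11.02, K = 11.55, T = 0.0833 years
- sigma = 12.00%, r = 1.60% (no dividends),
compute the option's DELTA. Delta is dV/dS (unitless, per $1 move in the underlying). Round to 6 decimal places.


d1 = -1.3004839109; d2 = -1.3351179981
phi(d1) = 0.1712608006; exp(-qT) = 1.0000000000; exp(-rT) = 0.9986680878
N(d1) = 0.0967175835
Delta = exp(-qT) * N(d1) = 1.0000000000 * 0.0967175835 = 0.096718

Answer: Delta = 0.096718


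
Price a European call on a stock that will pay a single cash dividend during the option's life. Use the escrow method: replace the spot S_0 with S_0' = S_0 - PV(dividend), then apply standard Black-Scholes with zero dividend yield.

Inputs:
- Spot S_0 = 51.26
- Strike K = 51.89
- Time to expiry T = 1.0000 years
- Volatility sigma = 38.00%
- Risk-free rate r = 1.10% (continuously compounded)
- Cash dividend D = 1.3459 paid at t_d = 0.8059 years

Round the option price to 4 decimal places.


PV(D) = D * exp(-r * t_d) = 1.3459 * 0.99117428 = 1.33402146
S_0' = S_0 - PV(D) = 51.2600 - 1.33402146 = 49.92597854
d1 = (ln(S_0'/K) + (r + sigma^2/2)*T) / (sigma*sqrt(T)) = 0.11740891
d2 = d1 - sigma*sqrt(T) = -0.26259109
exp(-rT) = 0.98906028
N(d1) = 0.54673199; N(d2) = 0.39643288
C = S_0' * N(d1) - K * exp(-rT) * N(d2) = 49.92597854 * 0.54673199 - 51.8900 * 0.98906028 * 0.39643288 = 6.9503

Answer: Price = 6.9503


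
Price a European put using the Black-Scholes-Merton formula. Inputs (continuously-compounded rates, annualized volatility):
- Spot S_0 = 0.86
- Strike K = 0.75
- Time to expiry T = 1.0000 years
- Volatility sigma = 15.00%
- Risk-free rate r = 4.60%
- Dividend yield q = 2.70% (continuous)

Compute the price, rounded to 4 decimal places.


d1 = (ln(S/K) + (r - q + 0.5*sigma^2) * T) / (sigma * sqrt(T)) = 1.11406122
d2 = d1 - sigma * sqrt(T) = 0.96406122
exp(-rT) = 0.95504196; exp(-qT) = 0.97336124
P = K * exp(-rT) * N(-d2) - S_0 * exp(-qT) * N(-d1)
N(-d1) = 0.13262646; N(-d2) = 0.16750762
P = 0.7500 * 0.95504196 * 0.16750762 - 0.8600 * 0.97336124 * 0.13262646 = 0.0090

Answer: Price = 0.0090


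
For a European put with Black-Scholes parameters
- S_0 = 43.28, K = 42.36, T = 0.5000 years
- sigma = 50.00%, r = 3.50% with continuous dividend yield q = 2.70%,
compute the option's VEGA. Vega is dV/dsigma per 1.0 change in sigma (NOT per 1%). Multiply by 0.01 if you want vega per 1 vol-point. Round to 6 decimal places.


Answer: Vega = 11.678065

Derivation:
d1 = 0.2488623109; d2 = -0.1046910797
phi(d1) = 0.3867778592; exp(-qT) = 0.9865907163; exp(-rT) = 0.9826522357
Vega = S * exp(-qT) * phi(d1) * sqrt(T) = 43.2800 * 0.9865907163 * 0.3867778592 * 0.7071067812 = 11.678065


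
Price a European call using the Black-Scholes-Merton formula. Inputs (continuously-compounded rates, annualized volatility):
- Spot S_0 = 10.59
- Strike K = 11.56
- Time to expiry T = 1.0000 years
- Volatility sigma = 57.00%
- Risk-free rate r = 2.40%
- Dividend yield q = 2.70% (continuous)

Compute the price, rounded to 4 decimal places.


d1 = (ln(S/K) + (r - q + 0.5*sigma^2) * T) / (sigma * sqrt(T)) = 0.12598122
d2 = d1 - sigma * sqrt(T) = -0.44401878
exp(-rT) = 0.97628571; exp(-qT) = 0.97336124
C = S_0 * exp(-qT) * N(d1) - K * exp(-rT) * N(d2)
N(d1) = 0.55012661; N(d2) = 0.32851450
C = 10.5900 * 0.97336124 * 0.55012661 - 11.5600 * 0.97628571 * 0.32851450 = 1.9631

Answer: Price = 1.9631


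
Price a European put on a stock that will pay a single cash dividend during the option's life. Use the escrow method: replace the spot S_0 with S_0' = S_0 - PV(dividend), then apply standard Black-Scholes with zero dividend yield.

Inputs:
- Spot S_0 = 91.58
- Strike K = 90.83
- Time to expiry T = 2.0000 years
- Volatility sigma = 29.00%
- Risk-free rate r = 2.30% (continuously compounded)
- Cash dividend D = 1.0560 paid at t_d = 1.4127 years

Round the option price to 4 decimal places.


PV(D) = D * exp(-r * t_d) = 1.0560 * 0.96803010 = 1.02223978
S_0' = S_0 - PV(D) = 91.5800 - 1.02223978 = 90.55776022
d1 = (ln(S_0'/K) + (r + sigma^2/2)*T) / (sigma*sqrt(T)) = 0.30990358
d2 = d1 - sigma*sqrt(T) = -0.10021836
exp(-rT) = 0.95504196
N(-d1) = 0.37831714; N(-d2) = 0.53991451
P = K * exp(-rT) * N(-d2) - S_0' * N(-d1) = 90.8300 * 0.95504196 * 0.53991451 - 90.55776022 * 0.37831714 = 12.5761

Answer: Price = 12.5761


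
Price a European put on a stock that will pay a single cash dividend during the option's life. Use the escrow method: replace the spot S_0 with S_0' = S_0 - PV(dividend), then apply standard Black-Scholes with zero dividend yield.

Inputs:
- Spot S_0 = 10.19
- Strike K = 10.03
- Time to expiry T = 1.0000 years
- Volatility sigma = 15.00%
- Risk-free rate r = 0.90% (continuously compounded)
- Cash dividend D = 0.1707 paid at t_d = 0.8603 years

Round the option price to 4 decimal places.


PV(D) = D * exp(-r * t_d) = 0.1707 * 0.99228720 = 0.16938342
S_0' = S_0 - PV(D) = 10.1900 - 0.16938342 = 10.02061658
d1 = (ln(S_0'/K) + (r + sigma^2/2)*T) / (sigma*sqrt(T)) = 0.12876018
d2 = d1 - sigma*sqrt(T) = -0.02123982
exp(-rT) = 0.99104038
N(-d1) = 0.44877371; N(-d2) = 0.50847283
P = K * exp(-rT) * N(-d2) - S_0' * N(-d1) = 10.0300 * 0.99104038 * 0.50847283 - 10.02061658 * 0.44877371 = 0.5573

Answer: Price = 0.5573


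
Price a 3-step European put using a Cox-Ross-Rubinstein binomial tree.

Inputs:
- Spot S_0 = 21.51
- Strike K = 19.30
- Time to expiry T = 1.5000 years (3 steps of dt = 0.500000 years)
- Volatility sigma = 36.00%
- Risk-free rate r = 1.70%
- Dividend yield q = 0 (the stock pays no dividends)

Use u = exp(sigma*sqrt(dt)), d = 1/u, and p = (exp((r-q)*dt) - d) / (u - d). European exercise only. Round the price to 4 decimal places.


Answer: Price = V(0,0) = 2.5176

Derivation:
dt = T/N = 0.500000
u = exp(sigma*sqrt(dt)) = 1.289892; d = 1/u = 0.775259
p = (exp((r-q)*dt) - d) / (u - d) = 0.453289
Discount per step: exp(-r*dt) = 0.991536
Stock lattice S(k, i) with i counting down-moves:
  k=0: S(0,0) = 21.5100
  k=1: S(1,0) = 27.7456; S(1,1) = 16.6758
  k=2: S(2,0) = 35.7888; S(2,1) = 21.5100; S(2,2) = 12.9281
  k=3: S(3,0) = 46.1637; S(3,1) = 27.7456; S(3,2) = 16.6758; S(3,3) = 10.0226
Terminal payoffs V(N, i) = max(K - S_T, 0):
  V(3,0) = 0.000000; V(3,1) = 0.000000; V(3,2) = 2.624184; V(3,3) = 9.277399
Backward induction: V(k, i) = exp(-r*dt) * [p * V(k+1, i) + (1-p) * V(k+1, i+1)].
  V(2,0) = exp(-r*dt) * [p*0.000000 + (1-p)*0.000000] = 0.000000
  V(2,1) = exp(-r*dt) * [p*0.000000 + (1-p)*2.624184] = 1.422528
  V(2,2) = exp(-r*dt) * [p*2.624184 + (1-p)*9.277399] = 6.208573
  V(1,0) = exp(-r*dt) * [p*0.000000 + (1-p)*1.422528] = 0.771129
  V(1,1) = exp(-r*dt) * [p*1.422528 + (1-p)*6.208573] = 4.004925
  V(0,0) = exp(-r*dt) * [p*0.771129 + (1-p)*4.004925] = 2.517591


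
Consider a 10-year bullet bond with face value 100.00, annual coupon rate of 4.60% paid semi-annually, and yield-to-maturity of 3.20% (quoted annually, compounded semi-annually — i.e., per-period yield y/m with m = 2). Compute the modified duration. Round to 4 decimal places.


Answer: Modified duration = 8.1183

Derivation:
Coupon per period c = face * coupon_rate / m = 2.300000
Periods per year m = 2; per-period yield y/m = 0.016000
Number of cashflows N = 20
Cashflows (t years, CF_t, discount factor 1/(1+y/m)^(m*t), PV):
  t = 0.5000: CF_t = 2.300000, DF = 0.984252, PV = 2.263780
  t = 1.0000: CF_t = 2.300000, DF = 0.968752, PV = 2.228129
  t = 1.5000: CF_t = 2.300000, DF = 0.953496, PV = 2.193041
  t = 2.0000: CF_t = 2.300000, DF = 0.938480, PV = 2.158505
  t = 2.5000: CF_t = 2.300000, DF = 0.923701, PV = 2.124513
  t = 3.0000: CF_t = 2.300000, DF = 0.909155, PV = 2.091056
  t = 3.5000: CF_t = 2.300000, DF = 0.894837, PV = 2.058126
  t = 4.0000: CF_t = 2.300000, DF = 0.880745, PV = 2.025714
  t = 4.5000: CF_t = 2.300000, DF = 0.866875, PV = 1.993813
  t = 5.0000: CF_t = 2.300000, DF = 0.853224, PV = 1.962415
  t = 5.5000: CF_t = 2.300000, DF = 0.839787, PV = 1.931510
  t = 6.0000: CF_t = 2.300000, DF = 0.826562, PV = 1.901093
  t = 6.5000: CF_t = 2.300000, DF = 0.813545, PV = 1.871154
  t = 7.0000: CF_t = 2.300000, DF = 0.800734, PV = 1.841687
  t = 7.5000: CF_t = 2.300000, DF = 0.788124, PV = 1.812684
  t = 8.0000: CF_t = 2.300000, DF = 0.775712, PV = 1.784138
  t = 8.5000: CF_t = 2.300000, DF = 0.763496, PV = 1.756042
  t = 9.0000: CF_t = 2.300000, DF = 0.751473, PV = 1.728387
  t = 9.5000: CF_t = 2.300000, DF = 0.739639, PV = 1.701169
  t = 10.0000: CF_t = 102.300000, DF = 0.727991, PV = 74.473450
Price P = sum_t PV_t = 111.900406
First compute Macaulay numerator sum_t t * PV_t:
  t * PV_t at t = 0.5000: 1.131890
  t * PV_t at t = 1.0000: 2.228129
  t * PV_t at t = 1.5000: 3.289561
  t * PV_t at t = 2.0000: 4.317009
  t * PV_t at t = 2.5000: 5.311281
  t * PV_t at t = 3.0000: 6.273167
  t * PV_t at t = 3.5000: 7.203440
  t * PV_t at t = 4.0000: 8.102857
  t * PV_t at t = 4.5000: 8.972159
  t * PV_t at t = 5.0000: 9.812073
  t * PV_t at t = 5.5000: 10.623307
  t * PV_t at t = 6.0000: 11.406557
  t * PV_t at t = 6.5000: 12.162504
  t * PV_t at t = 7.0000: 12.891812
  t * PV_t at t = 7.5000: 13.595134
  t * PV_t at t = 8.0000: 14.273106
  t * PV_t at t = 8.5000: 14.926354
  t * PV_t at t = 9.0000: 15.555487
  t * PV_t at t = 9.5000: 16.161103
  t * PV_t at t = 10.0000: 744.734503
Macaulay duration D = 922.971433 / 111.900406 = 8.248151
Modified duration = D / (1 + y/m) = 8.248151 / (1 + 0.016000) = 8.118259


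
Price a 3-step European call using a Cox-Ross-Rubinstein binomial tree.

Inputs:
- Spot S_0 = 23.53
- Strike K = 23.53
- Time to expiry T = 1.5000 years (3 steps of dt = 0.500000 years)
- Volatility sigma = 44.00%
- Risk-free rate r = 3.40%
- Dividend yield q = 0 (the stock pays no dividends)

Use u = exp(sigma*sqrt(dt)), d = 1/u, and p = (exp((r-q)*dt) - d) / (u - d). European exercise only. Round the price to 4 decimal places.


Answer: Price = V(0,0) = 5.8695

Derivation:
dt = T/N = 0.500000
u = exp(sigma*sqrt(dt)) = 1.364963; d = 1/u = 0.732621
p = (exp((r-q)*dt) - d) / (u - d) = 0.449954
Discount per step: exp(-r*dt) = 0.983144
Stock lattice S(k, i) with i counting down-moves:
  k=0: S(0,0) = 23.5300
  k=1: S(1,0) = 32.1176; S(1,1) = 17.2386
  k=2: S(2,0) = 43.8393; S(2,1) = 23.5300; S(2,2) = 12.6293
  k=3: S(3,0) = 59.8390; S(3,1) = 32.1176; S(3,2) = 17.2386; S(3,3) = 9.2525
Terminal payoffs V(N, i) = max(S_T - K, 0):
  V(3,0) = 36.308972; V(3,1) = 8.587569; V(3,2) = 0.000000; V(3,3) = 0.000000
Backward induction: V(k, i) = exp(-r*dt) * [p * V(k+1, i) + (1-p) * V(k+1, i+1)].
  V(2,0) = exp(-r*dt) * [p*36.308972 + (1-p)*8.587569] = 20.705907
  V(2,1) = exp(-r*dt) * [p*8.587569 + (1-p)*0.000000] = 3.798875
  V(2,2) = exp(-r*dt) * [p*0.000000 + (1-p)*0.000000] = 0.000000
  V(1,0) = exp(-r*dt) * [p*20.705907 + (1-p)*3.798875] = 11.213989
  V(1,1) = exp(-r*dt) * [p*3.798875 + (1-p)*0.000000] = 1.680505
  V(0,0) = exp(-r*dt) * [p*11.213989 + (1-p)*1.680505] = 5.869497


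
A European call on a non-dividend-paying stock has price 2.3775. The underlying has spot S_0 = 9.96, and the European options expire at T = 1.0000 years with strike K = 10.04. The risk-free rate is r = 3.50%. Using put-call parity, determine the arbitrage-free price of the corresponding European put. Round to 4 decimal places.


Put-call parity: C - P = S_0 * exp(-qT) - K * exp(-rT).
S_0 * exp(-qT) = 9.9600 * 1.00000000 = 9.96000000
K * exp(-rT) = 10.0400 * 0.96560542 = 9.69467838
P = C - S*exp(-qT) + K*exp(-rT)
P = 2.3775 - 9.96000000 + 9.69467838 = 2.1122

Answer: Put price = 2.1122


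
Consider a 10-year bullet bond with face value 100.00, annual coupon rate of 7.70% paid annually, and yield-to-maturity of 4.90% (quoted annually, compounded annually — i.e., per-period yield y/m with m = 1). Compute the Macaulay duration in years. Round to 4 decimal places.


Answer: Macaulay duration = 7.5983 years

Derivation:
Coupon per period c = face * coupon_rate / m = 7.700000
Periods per year m = 1; per-period yield y/m = 0.049000
Number of cashflows N = 10
Cashflows (t years, CF_t, discount factor 1/(1+y/m)^(m*t), PV):
  t = 1.0000: CF_t = 7.700000, DF = 0.953289, PV = 7.340324
  t = 2.0000: CF_t = 7.700000, DF = 0.908760, PV = 6.997449
  t = 3.0000: CF_t = 7.700000, DF = 0.866310, PV = 6.670590
  t = 4.0000: CF_t = 7.700000, DF = 0.825844, PV = 6.358999
  t = 5.0000: CF_t = 7.700000, DF = 0.787268, PV = 6.061963
  t = 6.0000: CF_t = 7.700000, DF = 0.750494, PV = 5.778802
  t = 7.0000: CF_t = 7.700000, DF = 0.715437, PV = 5.508867
  t = 8.0000: CF_t = 7.700000, DF = 0.682018, PV = 5.251542
  t = 9.0000: CF_t = 7.700000, DF = 0.650161, PV = 5.006236
  t = 10.0000: CF_t = 107.700000, DF = 0.619791, PV = 66.751468
Price P = sum_t PV_t = 121.726241
Macaulay numerator sum_t t * PV_t:
  t * PV_t at t = 1.0000: 7.340324
  t * PV_t at t = 2.0000: 13.994898
  t * PV_t at t = 3.0000: 20.011771
  t * PV_t at t = 4.0000: 25.435997
  t * PV_t at t = 5.0000: 30.309815
  t * PV_t at t = 6.0000: 34.672811
  t * PV_t at t = 7.0000: 38.562071
  t * PV_t at t = 8.0000: 42.012334
  t * PV_t at t = 9.0000: 45.056125
  t * PV_t at t = 10.0000: 667.514680
Macaulay duration D = (sum_t t * PV_t) / P = 924.910826 / 121.726241 = 7.598286


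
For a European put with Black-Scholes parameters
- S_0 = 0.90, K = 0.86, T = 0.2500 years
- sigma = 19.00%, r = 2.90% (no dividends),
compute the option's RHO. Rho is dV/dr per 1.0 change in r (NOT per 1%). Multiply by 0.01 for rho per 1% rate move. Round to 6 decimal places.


d1 = 0.6023670955; d2 = 0.5073670955
phi(d1) = 0.3327507419; exp(-qT) = 1.0000000000; exp(-rT) = 0.9927762179
N(-d2) = 0.3059486344
Rho = -K*T*exp(-rT)*N(-d2) = -0.8600 * 0.2500 * 0.9927762179 * 0.3059486344 = -0.065304

Answer: Rho = -0.065304


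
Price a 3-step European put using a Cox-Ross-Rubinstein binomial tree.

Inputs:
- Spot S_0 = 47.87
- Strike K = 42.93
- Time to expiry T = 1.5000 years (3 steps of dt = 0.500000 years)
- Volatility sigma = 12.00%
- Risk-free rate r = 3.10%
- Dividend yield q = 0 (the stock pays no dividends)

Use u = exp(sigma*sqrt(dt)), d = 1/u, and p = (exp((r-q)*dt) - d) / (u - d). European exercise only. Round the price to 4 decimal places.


dt = T/N = 0.500000
u = exp(sigma*sqrt(dt)) = 1.088557; d = 1/u = 0.918647
p = (exp((r-q)*dt) - d) / (u - d) = 0.570735
Discount per step: exp(-r*dt) = 0.984620
Stock lattice S(k, i) with i counting down-moves:
  k=0: S(0,0) = 47.8700
  k=1: S(1,0) = 52.1092; S(1,1) = 43.9757
  k=2: S(2,0) = 56.7238; S(2,1) = 47.8700; S(2,2) = 40.3981
  k=3: S(3,0) = 61.7471; S(3,1) = 52.1092; S(3,2) = 43.9757; S(3,3) = 37.1116
Terminal payoffs V(N, i) = max(K - S_T, 0):
  V(3,0) = 0.000000; V(3,1) = 0.000000; V(3,2) = 0.000000; V(3,3) = 5.818364
Backward induction: V(k, i) = exp(-r*dt) * [p * V(k+1, i) + (1-p) * V(k+1, i+1)].
  V(2,0) = exp(-r*dt) * [p*0.000000 + (1-p)*0.000000] = 0.000000
  V(2,1) = exp(-r*dt) * [p*0.000000 + (1-p)*0.000000] = 0.000000
  V(2,2) = exp(-r*dt) * [p*0.000000 + (1-p)*5.818364] = 2.459204
  V(1,0) = exp(-r*dt) * [p*0.000000 + (1-p)*0.000000] = 0.000000
  V(1,1) = exp(-r*dt) * [p*0.000000 + (1-p)*2.459204] = 1.039413
  V(0,0) = exp(-r*dt) * [p*0.000000 + (1-p)*1.039413] = 0.439321

Answer: Price = V(0,0) = 0.4393


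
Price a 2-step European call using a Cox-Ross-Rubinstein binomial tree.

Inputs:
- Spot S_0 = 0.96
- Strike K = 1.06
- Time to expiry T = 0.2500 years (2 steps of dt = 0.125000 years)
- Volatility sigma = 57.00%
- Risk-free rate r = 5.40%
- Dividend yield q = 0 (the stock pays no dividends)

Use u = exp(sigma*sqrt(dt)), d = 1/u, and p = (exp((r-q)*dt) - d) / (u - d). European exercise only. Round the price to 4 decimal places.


dt = T/N = 0.125000
u = exp(sigma*sqrt(dt)) = 1.223267; d = 1/u = 0.817483
p = (exp((r-q)*dt) - d) / (u - d) = 0.466479
Discount per step: exp(-r*dt) = 0.993273
Stock lattice S(k, i) with i counting down-moves:
  k=0: S(0,0) = 0.9600
  k=1: S(1,0) = 1.1743; S(1,1) = 0.7848
  k=2: S(2,0) = 1.4365; S(2,1) = 0.9600; S(2,2) = 0.6415
Terminal payoffs V(N, i) = max(S_T - K, 0):
  V(2,0) = 0.376528; V(2,1) = 0.000000; V(2,2) = 0.000000
Backward induction: V(k, i) = exp(-r*dt) * [p * V(k+1, i) + (1-p) * V(k+1, i+1)].
  V(1,0) = exp(-r*dt) * [p*0.376528 + (1-p)*0.000000] = 0.174461
  V(1,1) = exp(-r*dt) * [p*0.000000 + (1-p)*0.000000] = 0.000000
  V(0,0) = exp(-r*dt) * [p*0.174461 + (1-p)*0.000000] = 0.080835

Answer: Price = V(0,0) = 0.0808


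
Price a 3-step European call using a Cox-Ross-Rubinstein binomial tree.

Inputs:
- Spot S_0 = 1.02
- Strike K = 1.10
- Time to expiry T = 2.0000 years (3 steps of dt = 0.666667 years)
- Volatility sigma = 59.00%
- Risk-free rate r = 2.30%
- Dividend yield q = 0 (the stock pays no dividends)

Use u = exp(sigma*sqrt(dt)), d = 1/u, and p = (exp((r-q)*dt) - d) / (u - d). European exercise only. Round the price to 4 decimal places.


Answer: Price = V(0,0) = 0.3435

Derivation:
dt = T/N = 0.666667
u = exp(sigma*sqrt(dt)) = 1.618877; d = 1/u = 0.617712
p = (exp((r-q)*dt) - d) / (u - d) = 0.397276
Discount per step: exp(-r*dt) = 0.984784
Stock lattice S(k, i) with i counting down-moves:
  k=0: S(0,0) = 1.0200
  k=1: S(1,0) = 1.6513; S(1,1) = 0.6301
  k=2: S(2,0) = 2.6732; S(2,1) = 1.0200; S(2,2) = 0.3892
  k=3: S(3,0) = 4.3276; S(3,1) = 1.6513; S(3,2) = 0.6301; S(3,3) = 0.2404
Terminal payoffs V(N, i) = max(S_T - K, 0):
  V(3,0) = 3.227550; V(3,1) = 0.551255; V(3,2) = 0.000000; V(3,3) = 0.000000
Backward induction: V(k, i) = exp(-r*dt) * [p * V(k+1, i) + (1-p) * V(k+1, i+1)].
  V(2,0) = exp(-r*dt) * [p*3.227550 + (1-p)*0.551255] = 1.589918
  V(2,1) = exp(-r*dt) * [p*0.551255 + (1-p)*0.000000] = 0.215668
  V(2,2) = exp(-r*dt) * [p*0.000000 + (1-p)*0.000000] = 0.000000
  V(1,0) = exp(-r*dt) * [p*1.589918 + (1-p)*0.215668] = 0.750036
  V(1,1) = exp(-r*dt) * [p*0.215668 + (1-p)*0.000000] = 0.084376
  V(0,0) = exp(-r*dt) * [p*0.750036 + (1-p)*0.084376] = 0.343519


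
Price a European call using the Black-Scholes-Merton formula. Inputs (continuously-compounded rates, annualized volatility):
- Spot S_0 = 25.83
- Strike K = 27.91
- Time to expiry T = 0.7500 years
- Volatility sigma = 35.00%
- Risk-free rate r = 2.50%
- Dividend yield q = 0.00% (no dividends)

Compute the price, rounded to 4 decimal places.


d1 = (ln(S/K) + (r - q + 0.5*sigma^2) * T) / (sigma * sqrt(T)) = -0.04210019
d2 = d1 - sigma * sqrt(T) = -0.34520908
exp(-rT) = 0.98142469; exp(-qT) = 1.00000000
C = S_0 * exp(-qT) * N(d1) - K * exp(-rT) * N(d2)
N(d1) = 0.48320942; N(d2) = 0.36496860
C = 25.8300 * 1.00000000 * 0.48320942 - 27.9100 * 0.98142469 * 0.36496860 = 2.4842

Answer: Price = 2.4842


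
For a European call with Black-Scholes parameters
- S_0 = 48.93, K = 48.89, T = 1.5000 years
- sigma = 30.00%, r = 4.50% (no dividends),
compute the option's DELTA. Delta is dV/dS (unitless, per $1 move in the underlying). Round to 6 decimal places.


Answer: Delta = 0.644178

Derivation:
d1 = 0.3696493092; d2 = 0.0022258478
phi(d1) = 0.3725966398; exp(-qT) = 1.0000000000; exp(-rT) = 0.9347277206
N(d1) = 0.6441780971
Delta = exp(-qT) * N(d1) = 1.0000000000 * 0.6441780971 = 0.644178


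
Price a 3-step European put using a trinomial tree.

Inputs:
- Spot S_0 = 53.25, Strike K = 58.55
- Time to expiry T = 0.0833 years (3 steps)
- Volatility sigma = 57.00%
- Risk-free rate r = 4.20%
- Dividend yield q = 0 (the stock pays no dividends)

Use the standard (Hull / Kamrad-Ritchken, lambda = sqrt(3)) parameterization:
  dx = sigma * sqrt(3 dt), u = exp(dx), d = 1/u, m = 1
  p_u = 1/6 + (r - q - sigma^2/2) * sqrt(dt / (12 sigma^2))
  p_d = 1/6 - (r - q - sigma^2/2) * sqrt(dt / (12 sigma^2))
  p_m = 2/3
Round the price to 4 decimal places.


Answer: Price = V(0,0) = 6.8926

Derivation:
dt = T/N = 0.027767; dx = sigma*sqrt(3*dt) = 0.164512
u = exp(dx) = 1.178818; d = 1/u = 0.848308
p_u = 0.156502, p_m = 0.666667, p_d = 0.176832
Discount per step: exp(-r*dt) = 0.998834
Stock lattice S(k, j) with j the centered position index:
  k=0: S(0,+0) = 53.2500
  k=1: S(1,-1) = 45.1724; S(1,+0) = 53.2500; S(1,+1) = 62.7720
  k=2: S(2,-2) = 38.3201; S(2,-1) = 45.1724; S(2,+0) = 53.2500; S(2,+1) = 62.7720; S(2,+2) = 73.9968
  k=3: S(3,-3) = 32.5072; S(3,-2) = 38.3201; S(3,-1) = 45.1724; S(3,+0) = 53.2500; S(3,+1) = 62.7720; S(3,+2) = 73.9968; S(3,+3) = 87.2287
Terminal payoffs V(N, j) = max(K - S_T, 0):
  V(3,-3) = 26.042785; V(3,-2) = 20.229922; V(3,-1) = 13.377618; V(3,+0) = 5.300000; V(3,+1) = 0.000000; V(3,+2) = 0.000000; V(3,+3) = 0.000000
Backward induction: V(k, j) = exp(-r*dt) * [p_u * V(k+1, j+1) + p_m * V(k+1, j) + p_d * V(k+1, j-1)]
  V(2,-2) = exp(-r*dt) * [p_u*13.377618 + p_m*20.229922 + p_d*26.042785] = 20.161896
  V(2,-1) = exp(-r*dt) * [p_u*5.300000 + p_m*13.377618 + p_d*20.229922] = 13.309629
  V(2,+0) = exp(-r*dt) * [p_u*0.000000 + p_m*5.300000 + p_d*13.377618] = 5.892043
  V(2,+1) = exp(-r*dt) * [p_u*0.000000 + p_m*0.000000 + p_d*5.300000] = 0.936115
  V(2,+2) = exp(-r*dt) * [p_u*0.000000 + p_m*0.000000 + p_d*0.000000] = 0.000000
  V(1,-1) = exp(-r*dt) * [p_u*5.892043 + p_m*13.309629 + p_d*20.161896] = 13.344889
  V(1,+0) = exp(-r*dt) * [p_u*0.936115 + p_m*5.892043 + p_d*13.309629] = 6.420603
  V(1,+1) = exp(-r*dt) * [p_u*0.000000 + p_m*0.936115 + p_d*5.892043] = 1.664034
  V(0,+0) = exp(-r*dt) * [p_u*1.664034 + p_m*6.420603 + p_d*13.344889] = 6.892581
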